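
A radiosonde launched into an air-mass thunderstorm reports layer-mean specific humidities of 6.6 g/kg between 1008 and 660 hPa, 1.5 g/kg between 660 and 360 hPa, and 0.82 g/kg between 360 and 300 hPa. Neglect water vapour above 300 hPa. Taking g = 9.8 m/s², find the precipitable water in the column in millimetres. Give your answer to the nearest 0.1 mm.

PW ≈ 28.5 mm

Precipitable water is the column-integrated vapour mass per unit area: PW = (1/g) Σ q̄ Δp, with q in kg/kg and Δp in Pa (1 kg/m² of water = 1 mm).
Layer 1008–660 hPa: Δp = 348 hPa = 34800 Pa, q̄ = 0.0066 kg/kg → 0.0066 × 34800 / 9.8 = 23.44 mm
Layer 660–360 hPa: Δp = 300 hPa = 30000 Pa, q̄ = 0.0015 kg/kg → 0.0015 × 30000 / 9.8 = 4.59 mm
Layer 360–300 hPa: Δp = 60 hPa = 6000 Pa, q̄ = 0.00082 kg/kg → 0.00082 × 6000 / 9.8 = 0.50 mm
PW = 23.44 + 4.59 + 0.50 = 28.53 ≈ 28.5 mm.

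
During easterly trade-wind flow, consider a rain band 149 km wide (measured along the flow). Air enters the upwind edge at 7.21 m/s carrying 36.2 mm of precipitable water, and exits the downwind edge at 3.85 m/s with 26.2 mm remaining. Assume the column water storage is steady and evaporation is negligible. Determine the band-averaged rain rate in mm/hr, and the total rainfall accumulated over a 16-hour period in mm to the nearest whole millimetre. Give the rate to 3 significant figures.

Column moisture flux per unit crosswind length is F = V × PW.
Inflow: F_in = 7.21 × 36.2 = 261.002 mm·m/s
Outflow: F_out = 3.85 × 26.2 = 100.87 mm·m/s
Steady-state rate R = (F_in − F_out)/L = (261.002 − 100.87) / 149000 m = 1.075e-03 mm/s.
R = 1.075e-03 × 3600 = 3.87 mm/hr.
Over 16 h: total = 3.87 × 16 = 61.92 ≈ 62 mm.

R ≈ 3.87 mm/hr; total ≈ 62 mm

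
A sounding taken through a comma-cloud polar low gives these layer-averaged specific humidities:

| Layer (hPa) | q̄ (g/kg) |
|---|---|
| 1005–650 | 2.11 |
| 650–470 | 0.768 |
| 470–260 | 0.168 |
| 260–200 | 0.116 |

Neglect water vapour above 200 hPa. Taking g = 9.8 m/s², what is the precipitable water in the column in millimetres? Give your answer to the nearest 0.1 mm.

Precipitable water is the column-integrated vapour mass per unit area: PW = (1/g) Σ q̄ Δp, with q in kg/kg and Δp in Pa (1 kg/m² of water = 1 mm).
Layer 1005–650 hPa: Δp = 355 hPa = 35500 Pa, q̄ = 0.00211 kg/kg → 0.00211 × 35500 / 9.8 = 7.64 mm
Layer 650–470 hPa: Δp = 180 hPa = 18000 Pa, q̄ = 0.000768 kg/kg → 0.000768 × 18000 / 9.8 = 1.41 mm
Layer 470–260 hPa: Δp = 210 hPa = 21000 Pa, q̄ = 0.000168 kg/kg → 0.000168 × 21000 / 9.8 = 0.36 mm
Layer 260–200 hPa: Δp = 60 hPa = 6000 Pa, q̄ = 0.000116 kg/kg → 0.000116 × 6000 / 9.8 = 0.07 mm
PW = 7.64 + 1.41 + 0.36 + 0.07 = 9.48 ≈ 9.5 mm.

PW ≈ 9.5 mm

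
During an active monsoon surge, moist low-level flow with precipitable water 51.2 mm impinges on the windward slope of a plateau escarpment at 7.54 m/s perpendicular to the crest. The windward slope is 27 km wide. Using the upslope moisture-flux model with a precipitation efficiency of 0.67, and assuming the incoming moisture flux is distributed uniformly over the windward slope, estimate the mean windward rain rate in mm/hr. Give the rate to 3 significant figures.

Incoming column moisture flux per unit ridge length: F = V × PW = 7.54 × 51.2 = 386.048 mm·m/s.
Spread over the 27 km slope with efficiency ε = 0.67: R = ε·F/W = 0.67 × 386.048 / 27000 m = 9.580e-03 mm/s.
R = 9.580e-03 × 3600 = 34.5 mm/hr.

R ≈ 34.5 mm/hr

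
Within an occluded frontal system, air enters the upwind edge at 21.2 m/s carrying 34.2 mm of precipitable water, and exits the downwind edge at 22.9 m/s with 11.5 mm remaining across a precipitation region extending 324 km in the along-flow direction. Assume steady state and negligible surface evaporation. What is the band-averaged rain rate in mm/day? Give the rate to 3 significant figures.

Column moisture flux per unit crosswind length is F = V × PW.
Inflow: F_in = 21.2 × 34.2 = 725.04 mm·m/s
Outflow: F_out = 22.9 × 11.5 = 263.35 mm·m/s
Steady-state rate R = (F_in − F_out)/L = (725.04 − 263.35) / 324000 m = 1.425e-03 mm/s.
R = 1.425e-03 × 3600 × 24 = 123 mm/day.

R ≈ 123 mm/day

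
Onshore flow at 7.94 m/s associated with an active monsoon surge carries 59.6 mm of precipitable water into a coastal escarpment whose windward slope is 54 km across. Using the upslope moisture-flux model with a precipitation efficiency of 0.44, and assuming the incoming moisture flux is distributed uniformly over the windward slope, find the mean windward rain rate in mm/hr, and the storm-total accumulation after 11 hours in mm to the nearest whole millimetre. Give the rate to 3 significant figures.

R ≈ 13.9 mm/hr; total ≈ 153 mm

Incoming column moisture flux per unit ridge length: F = V × PW = 7.94 × 59.6 = 473.224 mm·m/s.
Spread over the 54 km slope with efficiency ε = 0.44: R = ε·F/W = 0.44 × 473.224 / 54000 m = 3.856e-03 mm/s.
R = 3.856e-03 × 3600 = 13.9 mm/hr.
Over 11 h: total = 13.9 × 11 = 152.9 ≈ 153 mm.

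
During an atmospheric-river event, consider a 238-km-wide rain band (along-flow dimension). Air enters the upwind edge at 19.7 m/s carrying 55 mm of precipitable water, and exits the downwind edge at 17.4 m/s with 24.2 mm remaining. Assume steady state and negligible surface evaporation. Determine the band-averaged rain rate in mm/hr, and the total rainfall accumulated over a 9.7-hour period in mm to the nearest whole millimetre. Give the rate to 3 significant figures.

R ≈ 10.0 mm/hr; total ≈ 97 mm

Column moisture flux per unit crosswind length is F = V × PW.
Inflow: F_in = 19.7 × 55 = 1083.5 mm·m/s
Outflow: F_out = 17.4 × 24.2 = 421.08 mm·m/s
Steady-state rate R = (F_in − F_out)/L = (1083.5 − 421.08) / 238000 m = 2.783e-03 mm/s.
R = 2.783e-03 × 3600 = 10.0 mm/hr.
Over 9.7 h: total = 10.0 × 9.7 = 97 mm.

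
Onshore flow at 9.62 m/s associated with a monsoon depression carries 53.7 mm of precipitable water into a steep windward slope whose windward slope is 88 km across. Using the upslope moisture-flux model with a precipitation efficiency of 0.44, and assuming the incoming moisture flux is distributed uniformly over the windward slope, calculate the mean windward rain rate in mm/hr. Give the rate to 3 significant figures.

R ≈ 9.30 mm/hr

Incoming column moisture flux per unit ridge length: F = V × PW = 9.62 × 53.7 = 516.594 mm·m/s.
Spread over the 88 km slope with efficiency ε = 0.44: R = ε·F/W = 0.44 × 516.594 / 88000 m = 2.583e-03 mm/s.
R = 2.583e-03 × 3600 = 9.30 mm/hr.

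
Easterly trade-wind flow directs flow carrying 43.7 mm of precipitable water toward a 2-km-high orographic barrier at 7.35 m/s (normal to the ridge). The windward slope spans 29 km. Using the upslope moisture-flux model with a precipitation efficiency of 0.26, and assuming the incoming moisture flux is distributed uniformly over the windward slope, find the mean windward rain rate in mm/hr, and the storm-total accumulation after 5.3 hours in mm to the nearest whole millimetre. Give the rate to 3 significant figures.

R ≈ 10.4 mm/hr; total ≈ 55 mm

Incoming column moisture flux per unit ridge length: F = V × PW = 7.35 × 43.7 = 321.195 mm·m/s.
Spread over the 29 km slope with efficiency ε = 0.26: R = ε·F/W = 0.26 × 321.195 / 29000 m = 2.880e-03 mm/s.
R = 2.880e-03 × 3600 = 10.4 mm/hr.
Over 5.3 h: total = 10.4 × 5.3 = 55.12 ≈ 55 mm.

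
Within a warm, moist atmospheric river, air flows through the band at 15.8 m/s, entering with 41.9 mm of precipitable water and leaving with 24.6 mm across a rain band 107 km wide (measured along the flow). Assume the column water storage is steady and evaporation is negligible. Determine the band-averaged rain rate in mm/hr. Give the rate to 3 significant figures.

R ≈ 9.20 mm/hr

Column moisture flux per unit crosswind length is F = V × PW.
Inflow: F_in = 15.8 × 41.9 = 662.02 mm·m/s
Outflow: F_out = 15.8 × 24.6 = 388.68 mm·m/s
Steady-state rate R = (F_in − F_out)/L = (662.02 − 388.68) / 107000 m = 2.555e-03 mm/s.
R = 2.555e-03 × 3600 = 9.20 mm/hr.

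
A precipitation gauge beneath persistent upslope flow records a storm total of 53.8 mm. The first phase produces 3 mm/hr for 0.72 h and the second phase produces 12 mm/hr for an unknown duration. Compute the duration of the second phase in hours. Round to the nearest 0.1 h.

duration ≈ 4.3 h

Known phases: 3 × 0.72 = 2.16 mm.
Remaining depth = 53.8 − 2.16 = 51.64 mm.
Duration = 51.64 / 12 = 4.3 h.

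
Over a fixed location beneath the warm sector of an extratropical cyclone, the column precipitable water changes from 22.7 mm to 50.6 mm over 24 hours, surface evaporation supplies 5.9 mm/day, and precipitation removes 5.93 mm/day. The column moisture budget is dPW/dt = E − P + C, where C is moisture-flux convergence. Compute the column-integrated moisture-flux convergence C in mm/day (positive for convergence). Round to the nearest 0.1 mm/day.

C ≈ 27.9 mm/day

dPW/dt = (50.6 − 22.7) mm / (24/24 day) = +27.900 mm/day.
C = dPW/dt − E + P = (+27.900) − 5.9 + 5.93 = 27.9 mm/day.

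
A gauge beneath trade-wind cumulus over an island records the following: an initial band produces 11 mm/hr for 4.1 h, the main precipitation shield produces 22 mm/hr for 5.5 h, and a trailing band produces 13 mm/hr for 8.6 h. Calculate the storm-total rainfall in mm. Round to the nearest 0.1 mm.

total ≈ 277.9 mm

Total = Σ Rᵢ Δtᵢ = 11 × 4.1 + 22 × 5.5 + 13 × 8.6
      = 45.1 + 121 + 111.8 = 277.9 mm.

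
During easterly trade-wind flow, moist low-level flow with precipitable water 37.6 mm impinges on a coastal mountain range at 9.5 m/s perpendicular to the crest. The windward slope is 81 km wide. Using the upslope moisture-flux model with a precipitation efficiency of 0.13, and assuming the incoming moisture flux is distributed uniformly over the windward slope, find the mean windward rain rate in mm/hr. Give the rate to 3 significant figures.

R ≈ 2.06 mm/hr

Incoming column moisture flux per unit ridge length: F = V × PW = 9.5 × 37.6 = 357.2 mm·m/s.
Spread over the 81 km slope with efficiency ε = 0.13: R = ε·F/W = 0.13 × 357.2 / 81000 m = 5.733e-04 mm/s.
R = 5.733e-04 × 3600 = 2.06 mm/hr.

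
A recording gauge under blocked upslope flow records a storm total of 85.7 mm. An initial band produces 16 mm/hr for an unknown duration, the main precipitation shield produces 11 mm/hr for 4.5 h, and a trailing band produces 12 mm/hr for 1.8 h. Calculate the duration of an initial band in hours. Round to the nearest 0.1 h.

Known phases: 11 × 4.5 + 12 × 1.8 = 49.5 + 21.6 = 71.1 mm.
Remaining depth = 85.7 − 71.1 = 14.6 mm.
Duration = 14.6 / 16 = 0.9 h.

duration ≈ 0.9 h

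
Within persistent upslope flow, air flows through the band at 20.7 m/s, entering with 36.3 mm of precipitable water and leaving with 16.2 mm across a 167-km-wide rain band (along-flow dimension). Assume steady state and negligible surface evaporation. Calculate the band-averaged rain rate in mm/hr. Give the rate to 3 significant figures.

Column moisture flux per unit crosswind length is F = V × PW.
Inflow: F_in = 20.7 × 36.3 = 751.41 mm·m/s
Outflow: F_out = 20.7 × 16.2 = 335.34 mm·m/s
Steady-state rate R = (F_in − F_out)/L = (751.41 − 335.34) / 167000 m = 2.491e-03 mm/s.
R = 2.491e-03 × 3600 = 8.97 mm/hr.

R ≈ 8.97 mm/hr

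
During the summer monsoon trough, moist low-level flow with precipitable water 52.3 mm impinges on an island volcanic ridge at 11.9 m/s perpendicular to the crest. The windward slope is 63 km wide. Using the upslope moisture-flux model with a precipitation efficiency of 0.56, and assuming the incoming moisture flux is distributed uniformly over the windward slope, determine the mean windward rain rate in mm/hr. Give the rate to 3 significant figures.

R ≈ 19.9 mm/hr

Incoming column moisture flux per unit ridge length: F = V × PW = 11.9 × 52.3 = 622.37 mm·m/s.
Spread over the 63 km slope with efficiency ε = 0.56: R = ε·F/W = 0.56 × 622.37 / 63000 m = 5.532e-03 mm/s.
R = 5.532e-03 × 3600 = 19.9 mm/hr.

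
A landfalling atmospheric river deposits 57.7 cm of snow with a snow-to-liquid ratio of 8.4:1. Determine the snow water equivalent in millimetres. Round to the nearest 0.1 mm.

SWE = snow depth / ratio = 57.7 cm / 8.4 = 6.869 cm = 68.7 mm.

SWE ≈ 68.7 mm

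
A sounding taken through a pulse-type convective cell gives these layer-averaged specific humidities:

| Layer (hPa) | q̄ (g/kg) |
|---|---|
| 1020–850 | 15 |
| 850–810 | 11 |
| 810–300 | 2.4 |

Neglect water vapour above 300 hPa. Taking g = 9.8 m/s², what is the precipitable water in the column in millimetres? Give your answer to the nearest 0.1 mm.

PW ≈ 43.0 mm

Precipitable water is the column-integrated vapour mass per unit area: PW = (1/g) Σ q̄ Δp, with q in kg/kg and Δp in Pa (1 kg/m² of water = 1 mm).
Layer 1020–850 hPa: Δp = 170 hPa = 17000 Pa, q̄ = 0.015 kg/kg → 0.015 × 17000 / 9.8 = 26.02 mm
Layer 850–810 hPa: Δp = 40 hPa = 4000 Pa, q̄ = 0.011 kg/kg → 0.011 × 4000 / 9.8 = 4.49 mm
Layer 810–300 hPa: Δp = 510 hPa = 51000 Pa, q̄ = 0.0024 kg/kg → 0.0024 × 51000 / 9.8 = 12.49 mm
PW = 26.02 + 4.49 + 12.49 = 43.00 ≈ 43.0 mm.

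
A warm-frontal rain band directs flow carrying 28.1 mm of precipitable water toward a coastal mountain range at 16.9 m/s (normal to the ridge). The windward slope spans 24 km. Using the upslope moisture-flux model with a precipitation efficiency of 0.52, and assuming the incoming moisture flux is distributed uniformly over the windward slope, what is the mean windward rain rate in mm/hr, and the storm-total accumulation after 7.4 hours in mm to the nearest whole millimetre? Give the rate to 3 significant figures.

Incoming column moisture flux per unit ridge length: F = V × PW = 16.9 × 28.1 = 474.89 mm·m/s.
Spread over the 24 km slope with efficiency ε = 0.52: R = ε·F/W = 0.52 × 474.89 / 24000 m = 1.029e-02 mm/s.
R = 1.029e-02 × 3600 = 37.0 mm/hr.
Over 7.4 h: total = 37.0 × 7.4 = 273.8 ≈ 274 mm.

R ≈ 37.0 mm/hr; total ≈ 274 mm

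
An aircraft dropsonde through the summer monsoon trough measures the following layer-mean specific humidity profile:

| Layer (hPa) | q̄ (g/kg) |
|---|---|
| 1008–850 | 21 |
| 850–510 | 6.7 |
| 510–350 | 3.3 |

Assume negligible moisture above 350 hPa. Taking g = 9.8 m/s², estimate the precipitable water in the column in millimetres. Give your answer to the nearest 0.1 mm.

PW ≈ 62.5 mm

Precipitable water is the column-integrated vapour mass per unit area: PW = (1/g) Σ q̄ Δp, with q in kg/kg and Δp in Pa (1 kg/m² of water = 1 mm).
Layer 1008–850 hPa: Δp = 158 hPa = 15800 Pa, q̄ = 0.021 kg/kg → 0.021 × 15800 / 9.8 = 33.86 mm
Layer 850–510 hPa: Δp = 340 hPa = 34000 Pa, q̄ = 0.0067 kg/kg → 0.0067 × 34000 / 9.8 = 23.24 mm
Layer 510–350 hPa: Δp = 160 hPa = 16000 Pa, q̄ = 0.0033 kg/kg → 0.0033 × 16000 / 9.8 = 5.39 mm
PW = 33.86 + 23.24 + 5.39 = 62.49 ≈ 62.5 mm.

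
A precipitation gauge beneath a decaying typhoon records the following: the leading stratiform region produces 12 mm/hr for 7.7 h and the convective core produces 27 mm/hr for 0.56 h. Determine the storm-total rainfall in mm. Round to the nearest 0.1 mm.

total ≈ 107.5 mm

Total = Σ Rᵢ Δtᵢ = 12 × 7.7 + 27 × 0.56
      = 92.4 + 15.12 = 107.5 mm.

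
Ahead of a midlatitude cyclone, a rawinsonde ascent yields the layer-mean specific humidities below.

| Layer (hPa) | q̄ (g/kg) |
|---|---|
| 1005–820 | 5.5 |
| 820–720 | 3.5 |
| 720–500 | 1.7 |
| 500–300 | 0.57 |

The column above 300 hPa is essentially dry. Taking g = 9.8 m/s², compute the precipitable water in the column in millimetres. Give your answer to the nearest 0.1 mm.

Precipitable water is the column-integrated vapour mass per unit area: PW = (1/g) Σ q̄ Δp, with q in kg/kg and Δp in Pa (1 kg/m² of water = 1 mm).
Layer 1005–820 hPa: Δp = 185 hPa = 18500 Pa, q̄ = 0.0055 kg/kg → 0.0055 × 18500 / 9.8 = 10.38 mm
Layer 820–720 hPa: Δp = 100 hPa = 10000 Pa, q̄ = 0.0035 kg/kg → 0.0035 × 10000 / 9.8 = 3.57 mm
Layer 720–500 hPa: Δp = 220 hPa = 22000 Pa, q̄ = 0.0017 kg/kg → 0.0017 × 22000 / 9.8 = 3.82 mm
Layer 500–300 hPa: Δp = 200 hPa = 20000 Pa, q̄ = 0.00057 kg/kg → 0.00057 × 20000 / 9.8 = 1.16 mm
PW = 10.38 + 3.57 + 3.82 + 1.16 = 18.93 ≈ 18.9 mm.

PW ≈ 18.9 mm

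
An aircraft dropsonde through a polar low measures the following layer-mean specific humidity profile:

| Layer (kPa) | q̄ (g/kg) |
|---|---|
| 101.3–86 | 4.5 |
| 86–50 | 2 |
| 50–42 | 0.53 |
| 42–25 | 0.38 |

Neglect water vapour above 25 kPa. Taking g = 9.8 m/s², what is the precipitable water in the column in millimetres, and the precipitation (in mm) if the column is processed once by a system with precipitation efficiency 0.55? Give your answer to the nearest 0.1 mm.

PW ≈ 15.5 mm; precipitation ≈ 8.5 mm

Precipitable water is the column-integrated vapour mass per unit area: PW = (1/g) Σ q̄ Δp, with q in kg/kg and Δp in Pa (1 kg/m² of water = 1 mm).
Layer 101.3–86 kPa: Δp = 153 hPa = 15300 Pa, q̄ = 0.0045 kg/kg → 0.0045 × 15300 / 9.8 = 7.03 mm
Layer 86–50 kPa: Δp = 360 hPa = 36000 Pa, q̄ = 0.002 kg/kg → 0.002 × 36000 / 9.8 = 7.35 mm
Layer 50–42 kPa: Δp = 80 hPa = 8000 Pa, q̄ = 0.00053 kg/kg → 0.00053 × 8000 / 9.8 = 0.43 mm
Layer 42–25 kPa: Δp = 170 hPa = 17000 Pa, q̄ = 0.00038 kg/kg → 0.00038 × 17000 / 9.8 = 0.66 mm
PW = 7.03 + 7.35 + 0.43 + 0.66 = 15.47 ≈ 15.5 mm.
Precipitation = ε × PW = 0.55 × 15.5 = 8.5 mm.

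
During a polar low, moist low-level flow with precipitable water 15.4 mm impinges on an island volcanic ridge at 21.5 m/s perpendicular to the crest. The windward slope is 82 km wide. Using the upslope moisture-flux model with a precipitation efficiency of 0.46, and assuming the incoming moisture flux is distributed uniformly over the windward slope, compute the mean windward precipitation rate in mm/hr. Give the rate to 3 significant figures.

R ≈ 6.69 mm/hr

Incoming column moisture flux per unit ridge length: F = V × PW = 21.5 × 15.4 = 331.1 mm·m/s.
Spread over the 82 km slope with efficiency ε = 0.46: R = ε·F/W = 0.46 × 331.1 / 82000 m = 1.857e-03 mm/s.
R = 1.857e-03 × 3600 = 6.69 mm/hr.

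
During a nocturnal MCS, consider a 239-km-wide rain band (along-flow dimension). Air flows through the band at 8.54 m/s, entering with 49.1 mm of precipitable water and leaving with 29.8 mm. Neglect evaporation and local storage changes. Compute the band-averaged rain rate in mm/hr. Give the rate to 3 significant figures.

R ≈ 2.48 mm/hr

Column moisture flux per unit crosswind length is F = V × PW.
Inflow: F_in = 8.54 × 49.1 = 419.314 mm·m/s
Outflow: F_out = 8.54 × 29.8 = 254.492 mm·m/s
Steady-state rate R = (F_in − F_out)/L = (419.314 − 254.492) / 239000 m = 6.896e-04 mm/s.
R = 6.896e-04 × 3600 = 2.48 mm/hr.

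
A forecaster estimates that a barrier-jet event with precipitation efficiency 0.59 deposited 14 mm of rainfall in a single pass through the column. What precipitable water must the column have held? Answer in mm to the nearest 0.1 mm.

PW ≈ 23.7 mm

PW = rainfall / ε = 14 / 0.59 = 23.7 mm.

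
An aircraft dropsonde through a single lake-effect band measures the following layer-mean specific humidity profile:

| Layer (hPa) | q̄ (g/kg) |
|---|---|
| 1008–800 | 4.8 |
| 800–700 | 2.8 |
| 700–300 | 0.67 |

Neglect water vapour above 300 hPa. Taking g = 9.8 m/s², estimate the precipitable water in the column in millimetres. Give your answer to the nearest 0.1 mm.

PW ≈ 15.8 mm

Precipitable water is the column-integrated vapour mass per unit area: PW = (1/g) Σ q̄ Δp, with q in kg/kg and Δp in Pa (1 kg/m² of water = 1 mm).
Layer 1008–800 hPa: Δp = 208 hPa = 20800 Pa, q̄ = 0.0048 kg/kg → 0.0048 × 20800 / 9.8 = 10.19 mm
Layer 800–700 hPa: Δp = 100 hPa = 10000 Pa, q̄ = 0.0028 kg/kg → 0.0028 × 10000 / 9.8 = 2.86 mm
Layer 700–300 hPa: Δp = 400 hPa = 40000 Pa, q̄ = 0.00067 kg/kg → 0.00067 × 40000 / 9.8 = 2.73 mm
PW = 10.19 + 2.86 + 2.73 = 15.78 ≈ 15.8 mm.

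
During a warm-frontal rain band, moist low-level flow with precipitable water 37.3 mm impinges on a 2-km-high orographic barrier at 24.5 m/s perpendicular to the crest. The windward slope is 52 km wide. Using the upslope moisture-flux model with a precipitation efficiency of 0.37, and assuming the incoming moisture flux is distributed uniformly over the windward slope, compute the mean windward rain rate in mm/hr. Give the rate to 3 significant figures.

Incoming column moisture flux per unit ridge length: F = V × PW = 24.5 × 37.3 = 913.85 mm·m/s.
Spread over the 52 km slope with efficiency ε = 0.37: R = ε·F/W = 0.37 × 913.85 / 52000 m = 6.502e-03 mm/s.
R = 6.502e-03 × 3600 = 23.4 mm/hr.

R ≈ 23.4 mm/hr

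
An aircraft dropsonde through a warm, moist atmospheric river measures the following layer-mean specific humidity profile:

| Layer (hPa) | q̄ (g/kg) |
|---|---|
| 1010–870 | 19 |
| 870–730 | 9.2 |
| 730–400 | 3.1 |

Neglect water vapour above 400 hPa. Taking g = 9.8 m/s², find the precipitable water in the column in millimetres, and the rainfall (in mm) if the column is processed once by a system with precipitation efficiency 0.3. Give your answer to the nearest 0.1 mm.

PW ≈ 50.7 mm; rainfall ≈ 15.2 mm

Precipitable water is the column-integrated vapour mass per unit area: PW = (1/g) Σ q̄ Δp, with q in kg/kg and Δp in Pa (1 kg/m² of water = 1 mm).
Layer 1010–870 hPa: Δp = 140 hPa = 14000 Pa, q̄ = 0.019 kg/kg → 0.019 × 14000 / 9.8 = 27.14 mm
Layer 870–730 hPa: Δp = 140 hPa = 14000 Pa, q̄ = 0.0092 kg/kg → 0.0092 × 14000 / 9.8 = 13.14 mm
Layer 730–400 hPa: Δp = 330 hPa = 33000 Pa, q̄ = 0.0031 kg/kg → 0.0031 × 33000 / 9.8 = 10.44 mm
PW = 27.14 + 13.14 + 10.44 = 50.72 ≈ 50.7 mm.
Rainfall = ε × PW = 0.3 × 50.7 = 15.2 mm.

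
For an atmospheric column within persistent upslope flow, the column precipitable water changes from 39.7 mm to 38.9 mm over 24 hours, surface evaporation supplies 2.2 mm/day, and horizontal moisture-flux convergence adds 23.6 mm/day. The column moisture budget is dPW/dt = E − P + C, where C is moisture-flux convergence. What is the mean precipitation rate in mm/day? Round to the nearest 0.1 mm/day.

dPW/dt = (38.9 − 39.7) mm / (24/24 day) = -0.800 mm/day.
P = E + C − dPW/dt = 2.2 + (23.6) − (-0.800) = 26.6 mm/day.

P ≈ 26.6 mm/day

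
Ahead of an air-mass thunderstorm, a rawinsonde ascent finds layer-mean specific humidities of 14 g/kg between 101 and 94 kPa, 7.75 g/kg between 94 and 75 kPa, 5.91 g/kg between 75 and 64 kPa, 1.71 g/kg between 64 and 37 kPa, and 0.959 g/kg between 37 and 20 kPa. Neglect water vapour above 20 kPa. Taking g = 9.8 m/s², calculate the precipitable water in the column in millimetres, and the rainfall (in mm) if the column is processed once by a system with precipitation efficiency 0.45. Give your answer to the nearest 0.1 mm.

PW ≈ 38.0 mm; rainfall ≈ 17.1 mm

Precipitable water is the column-integrated vapour mass per unit area: PW = (1/g) Σ q̄ Δp, with q in kg/kg and Δp in Pa (1 kg/m² of water = 1 mm).
Layer 101–94 kPa: Δp = 70 hPa = 7000 Pa, q̄ = 0.014 kg/kg → 0.014 × 7000 / 9.8 = 10.00 mm
Layer 94–75 kPa: Δp = 190 hPa = 19000 Pa, q̄ = 0.00775 kg/kg → 0.00775 × 19000 / 9.8 = 15.03 mm
Layer 75–64 kPa: Δp = 110 hPa = 11000 Pa, q̄ = 0.00591 kg/kg → 0.00591 × 11000 / 9.8 = 6.63 mm
Layer 64–37 kPa: Δp = 270 hPa = 27000 Pa, q̄ = 0.00171 kg/kg → 0.00171 × 27000 / 9.8 = 4.71 mm
Layer 37–20 kPa: Δp = 170 hPa = 17000 Pa, q̄ = 0.000959 kg/kg → 0.000959 × 17000 / 9.8 = 1.66 mm
PW = 10.00 + 15.03 + 6.63 + 4.71 + 1.66 = 38.03 ≈ 38.0 mm.
Rainfall = ε × PW = 0.45 × 38.0 = 17.1 mm.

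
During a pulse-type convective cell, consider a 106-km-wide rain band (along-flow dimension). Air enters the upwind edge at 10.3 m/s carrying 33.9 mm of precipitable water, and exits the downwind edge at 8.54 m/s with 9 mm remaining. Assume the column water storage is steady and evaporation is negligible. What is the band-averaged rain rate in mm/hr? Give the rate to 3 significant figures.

R ≈ 9.25 mm/hr

Column moisture flux per unit crosswind length is F = V × PW.
Inflow: F_in = 10.3 × 33.9 = 349.17 mm·m/s
Outflow: F_out = 8.54 × 9 = 76.86 mm·m/s
Steady-state rate R = (F_in − F_out)/L = (349.17 − 76.86) / 106000 m = 2.569e-03 mm/s.
R = 2.569e-03 × 3600 = 9.25 mm/hr.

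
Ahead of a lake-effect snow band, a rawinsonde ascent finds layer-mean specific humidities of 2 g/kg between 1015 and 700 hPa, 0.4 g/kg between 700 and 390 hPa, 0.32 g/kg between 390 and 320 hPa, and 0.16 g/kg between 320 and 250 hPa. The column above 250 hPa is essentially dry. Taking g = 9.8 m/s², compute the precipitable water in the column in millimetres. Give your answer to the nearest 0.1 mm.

PW ≈ 8.0 mm

Precipitable water is the column-integrated vapour mass per unit area: PW = (1/g) Σ q̄ Δp, with q in kg/kg and Δp in Pa (1 kg/m² of water = 1 mm).
Layer 1015–700 hPa: Δp = 315 hPa = 31500 Pa, q̄ = 0.002 kg/kg → 0.002 × 31500 / 9.8 = 6.43 mm
Layer 700–390 hPa: Δp = 310 hPa = 31000 Pa, q̄ = 0.0004 kg/kg → 0.0004 × 31000 / 9.8 = 1.27 mm
Layer 390–320 hPa: Δp = 70 hPa = 7000 Pa, q̄ = 0.00032 kg/kg → 0.00032 × 7000 / 9.8 = 0.23 mm
Layer 320–250 hPa: Δp = 70 hPa = 7000 Pa, q̄ = 0.00016 kg/kg → 0.00016 × 7000 / 9.8 = 0.11 mm
PW = 6.43 + 1.27 + 0.23 + 0.11 = 8.04 ≈ 8.0 mm.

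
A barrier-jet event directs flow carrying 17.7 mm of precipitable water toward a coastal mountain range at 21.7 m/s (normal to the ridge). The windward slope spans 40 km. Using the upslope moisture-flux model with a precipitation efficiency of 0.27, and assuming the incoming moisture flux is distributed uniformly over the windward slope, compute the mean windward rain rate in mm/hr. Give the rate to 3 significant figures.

R ≈ 9.33 mm/hr

Incoming column moisture flux per unit ridge length: F = V × PW = 21.7 × 17.7 = 384.09 mm·m/s.
Spread over the 40 km slope with efficiency ε = 0.27: R = ε·F/W = 0.27 × 384.09 / 40000 m = 2.593e-03 mm/s.
R = 2.593e-03 × 3600 = 9.33 mm/hr.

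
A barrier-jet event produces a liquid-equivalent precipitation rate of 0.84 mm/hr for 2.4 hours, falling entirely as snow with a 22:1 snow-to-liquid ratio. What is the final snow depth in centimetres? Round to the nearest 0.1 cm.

Liquid-equivalent depth = 0.84 × 2.4 = 2.016 mm.
Snow depth = 2.016 mm × 22 = 44.352 mm = 4.4 cm.

snow depth ≈ 4.4 cm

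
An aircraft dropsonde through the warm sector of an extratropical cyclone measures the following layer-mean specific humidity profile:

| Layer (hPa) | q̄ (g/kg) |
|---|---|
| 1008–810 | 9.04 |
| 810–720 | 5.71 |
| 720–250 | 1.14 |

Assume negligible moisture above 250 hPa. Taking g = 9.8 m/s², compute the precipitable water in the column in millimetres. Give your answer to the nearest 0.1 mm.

PW ≈ 29.0 mm

Precipitable water is the column-integrated vapour mass per unit area: PW = (1/g) Σ q̄ Δp, with q in kg/kg and Δp in Pa (1 kg/m² of water = 1 mm).
Layer 1008–810 hPa: Δp = 198 hPa = 19800 Pa, q̄ = 0.00904 kg/kg → 0.00904 × 19800 / 9.8 = 18.26 mm
Layer 810–720 hPa: Δp = 90 hPa = 9000 Pa, q̄ = 0.00571 kg/kg → 0.00571 × 9000 / 9.8 = 5.24 mm
Layer 720–250 hPa: Δp = 470 hPa = 47000 Pa, q̄ = 0.00114 kg/kg → 0.00114 × 47000 / 9.8 = 5.47 mm
PW = 18.26 + 5.24 + 5.47 = 28.97 ≈ 29.0 mm.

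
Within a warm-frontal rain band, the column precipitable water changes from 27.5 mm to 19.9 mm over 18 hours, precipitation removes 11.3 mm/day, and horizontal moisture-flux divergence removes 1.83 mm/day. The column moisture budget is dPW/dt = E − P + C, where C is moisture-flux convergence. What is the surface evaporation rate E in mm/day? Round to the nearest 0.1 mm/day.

dPW/dt = (19.9 − 27.5) mm / (18/24 day) = -10.133 mm/day.
E = dPW/dt + P − C = (-10.133) + 11.3 − (-1.83) = 3.0 mm/day.

E ≈ 3.0 mm/day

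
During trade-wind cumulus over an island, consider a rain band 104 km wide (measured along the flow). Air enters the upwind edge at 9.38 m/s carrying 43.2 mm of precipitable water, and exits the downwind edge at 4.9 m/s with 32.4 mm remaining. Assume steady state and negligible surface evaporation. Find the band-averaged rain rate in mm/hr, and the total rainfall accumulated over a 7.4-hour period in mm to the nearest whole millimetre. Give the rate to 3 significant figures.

Column moisture flux per unit crosswind length is F = V × PW.
Inflow: F_in = 9.38 × 43.2 = 405.216 mm·m/s
Outflow: F_out = 4.9 × 32.4 = 158.76 mm·m/s
Steady-state rate R = (F_in − F_out)/L = (405.216 − 158.76) / 104000 m = 2.370e-03 mm/s.
R = 2.370e-03 × 3600 = 8.53 mm/hr.
Over 7.4 h: total = 8.53 × 7.4 = 63.122 ≈ 63 mm.

R ≈ 8.53 mm/hr; total ≈ 63 mm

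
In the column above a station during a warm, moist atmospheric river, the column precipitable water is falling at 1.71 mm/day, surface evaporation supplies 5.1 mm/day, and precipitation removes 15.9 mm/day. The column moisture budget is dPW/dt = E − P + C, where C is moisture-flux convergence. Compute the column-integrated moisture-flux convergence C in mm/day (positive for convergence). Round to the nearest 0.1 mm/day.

C ≈ 9.1 mm/day

dPW/dt = -1.71 mm/day.
C = dPW/dt − E + P = (-1.71) − 5.1 + 15.9 = 9.1 mm/day.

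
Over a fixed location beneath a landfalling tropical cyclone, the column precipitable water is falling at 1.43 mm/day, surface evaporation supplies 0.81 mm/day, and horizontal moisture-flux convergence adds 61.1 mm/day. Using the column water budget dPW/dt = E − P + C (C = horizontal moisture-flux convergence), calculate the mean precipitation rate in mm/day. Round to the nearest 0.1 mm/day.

P ≈ 63.3 mm/day

dPW/dt = -1.43 mm/day.
P = E + C − dPW/dt = 0.81 + (61.1) − (-1.43) = 63.3 mm/day.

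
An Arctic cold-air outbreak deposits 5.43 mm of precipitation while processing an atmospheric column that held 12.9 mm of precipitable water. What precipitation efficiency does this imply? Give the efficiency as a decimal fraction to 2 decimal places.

ε = precipitation / PW = 5.43 / 12.9 = 0.42.

ε ≈ 0.42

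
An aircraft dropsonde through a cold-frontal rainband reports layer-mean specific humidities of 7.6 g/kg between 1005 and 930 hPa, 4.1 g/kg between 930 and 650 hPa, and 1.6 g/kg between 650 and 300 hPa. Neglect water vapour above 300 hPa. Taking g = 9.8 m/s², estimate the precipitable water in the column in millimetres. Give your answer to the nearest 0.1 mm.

Precipitable water is the column-integrated vapour mass per unit area: PW = (1/g) Σ q̄ Δp, with q in kg/kg and Δp in Pa (1 kg/m² of water = 1 mm).
Layer 1005–930 hPa: Δp = 75 hPa = 7500 Pa, q̄ = 0.0076 kg/kg → 0.0076 × 7500 / 9.8 = 5.82 mm
Layer 930–650 hPa: Δp = 280 hPa = 28000 Pa, q̄ = 0.0041 kg/kg → 0.0041 × 28000 / 9.8 = 11.71 mm
Layer 650–300 hPa: Δp = 350 hPa = 35000 Pa, q̄ = 0.0016 kg/kg → 0.0016 × 35000 / 9.8 = 5.71 mm
PW = 5.82 + 11.71 + 5.71 = 23.24 ≈ 23.2 mm.

PW ≈ 23.2 mm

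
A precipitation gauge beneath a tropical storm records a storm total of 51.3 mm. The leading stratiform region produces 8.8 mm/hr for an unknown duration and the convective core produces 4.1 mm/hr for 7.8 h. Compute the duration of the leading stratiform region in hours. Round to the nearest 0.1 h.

duration ≈ 2.2 h

Known phases: 4.1 × 7.8 = 31.98 mm.
Remaining depth = 51.3 − 31.98 = 19.32 mm.
Duration = 19.32 / 8.8 = 2.2 h.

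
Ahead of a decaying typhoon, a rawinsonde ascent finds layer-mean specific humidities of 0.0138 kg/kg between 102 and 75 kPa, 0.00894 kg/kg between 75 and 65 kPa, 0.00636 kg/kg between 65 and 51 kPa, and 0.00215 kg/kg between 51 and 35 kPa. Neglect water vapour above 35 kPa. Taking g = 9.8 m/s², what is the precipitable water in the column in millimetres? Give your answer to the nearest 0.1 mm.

Precipitable water is the column-integrated vapour mass per unit area: PW = (1/g) Σ q̄ Δp, with q in kg/kg and Δp in Pa (1 kg/m² of water = 1 mm).
Layer 102–75 kPa: Δp = 270 hPa = 27000 Pa, q̄ = 0.0138 kg/kg → 0.0138 × 27000 / 9.8 = 38.02 mm
Layer 75–65 kPa: Δp = 100 hPa = 10000 Pa, q̄ = 0.00894 kg/kg → 0.00894 × 10000 / 9.8 = 9.12 mm
Layer 65–51 kPa: Δp = 140 hPa = 14000 Pa, q̄ = 0.00636 kg/kg → 0.00636 × 14000 / 9.8 = 9.09 mm
Layer 51–35 kPa: Δp = 160 hPa = 16000 Pa, q̄ = 0.00215 kg/kg → 0.00215 × 16000 / 9.8 = 3.51 mm
PW = 38.02 + 9.12 + 9.09 + 3.51 = 59.74 ≈ 59.7 mm.

PW ≈ 59.7 mm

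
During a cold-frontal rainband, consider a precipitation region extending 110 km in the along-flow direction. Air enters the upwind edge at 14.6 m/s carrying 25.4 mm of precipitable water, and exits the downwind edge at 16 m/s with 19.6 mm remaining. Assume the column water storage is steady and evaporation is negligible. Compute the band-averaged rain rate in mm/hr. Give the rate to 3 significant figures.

R ≈ 1.87 mm/hr

Column moisture flux per unit crosswind length is F = V × PW.
Inflow: F_in = 14.6 × 25.4 = 370.84 mm·m/s
Outflow: F_out = 16 × 19.6 = 313.6 mm·m/s
Steady-state rate R = (F_in − F_out)/L = (370.84 − 313.6) / 110000 m = 5.204e-04 mm/s.
R = 5.204e-04 × 3600 = 1.87 mm/hr.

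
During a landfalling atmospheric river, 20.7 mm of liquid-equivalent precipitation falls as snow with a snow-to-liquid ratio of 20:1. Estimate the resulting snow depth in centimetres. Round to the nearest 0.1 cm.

snow depth ≈ 41.4 cm

Snow depth = liquid × ratio = 20.7 mm × 20 = 414 mm = 41.4 cm.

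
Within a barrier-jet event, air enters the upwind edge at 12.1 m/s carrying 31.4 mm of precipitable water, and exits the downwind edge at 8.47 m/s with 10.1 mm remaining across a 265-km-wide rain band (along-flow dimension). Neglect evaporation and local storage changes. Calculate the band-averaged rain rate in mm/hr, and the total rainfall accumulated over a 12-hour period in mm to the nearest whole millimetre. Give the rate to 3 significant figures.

Column moisture flux per unit crosswind length is F = V × PW.
Inflow: F_in = 12.1 × 31.4 = 379.94 mm·m/s
Outflow: F_out = 8.47 × 10.1 = 85.547 mm·m/s
Steady-state rate R = (F_in − F_out)/L = (379.94 − 85.547) / 265000 m = 1.111e-03 mm/s.
R = 1.111e-03 × 3600 = 4.00 mm/hr.
Over 12 h: total = 4.00 × 12 = 48 mm.

R ≈ 4.00 mm/hr; total ≈ 48 mm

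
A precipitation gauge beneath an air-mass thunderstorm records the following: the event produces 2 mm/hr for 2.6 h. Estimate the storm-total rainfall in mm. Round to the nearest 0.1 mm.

total ≈ 5.2 mm

Total = Σ Rᵢ Δtᵢ = 2 × 2.6
      = 5.2 = 5.2 mm.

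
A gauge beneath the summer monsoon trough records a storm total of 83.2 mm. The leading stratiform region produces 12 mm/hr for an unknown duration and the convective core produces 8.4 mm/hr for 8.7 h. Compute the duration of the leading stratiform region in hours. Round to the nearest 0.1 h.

duration ≈ 0.8 h

Known phases: 8.4 × 8.7 = 73.08 mm.
Remaining depth = 83.2 − 73.08 = 10.12 mm.
Duration = 10.12 / 12 = 0.8 h.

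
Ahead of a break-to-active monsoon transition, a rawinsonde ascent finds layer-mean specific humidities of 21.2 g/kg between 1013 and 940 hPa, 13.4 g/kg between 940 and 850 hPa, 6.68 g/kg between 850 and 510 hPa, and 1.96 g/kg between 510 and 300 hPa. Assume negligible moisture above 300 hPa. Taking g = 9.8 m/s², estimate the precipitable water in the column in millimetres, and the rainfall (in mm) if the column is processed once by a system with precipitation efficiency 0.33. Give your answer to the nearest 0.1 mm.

PW ≈ 55.5 mm; rainfall ≈ 18.3 mm

Precipitable water is the column-integrated vapour mass per unit area: PW = (1/g) Σ q̄ Δp, with q in kg/kg and Δp in Pa (1 kg/m² of water = 1 mm).
Layer 1013–940 hPa: Δp = 73 hPa = 7300 Pa, q̄ = 0.0212 kg/kg → 0.0212 × 7300 / 9.8 = 15.79 mm
Layer 940–850 hPa: Δp = 90 hPa = 9000 Pa, q̄ = 0.0134 kg/kg → 0.0134 × 9000 / 9.8 = 12.31 mm
Layer 850–510 hPa: Δp = 340 hPa = 34000 Pa, q̄ = 0.00668 kg/kg → 0.00668 × 34000 / 9.8 = 23.18 mm
Layer 510–300 hPa: Δp = 210 hPa = 21000 Pa, q̄ = 0.00196 kg/kg → 0.00196 × 21000 / 9.8 = 4.20 mm
PW = 15.79 + 12.31 + 23.18 + 4.20 = 55.48 ≈ 55.5 mm.
Rainfall = ε × PW = 0.33 × 55.5 = 18.3 mm.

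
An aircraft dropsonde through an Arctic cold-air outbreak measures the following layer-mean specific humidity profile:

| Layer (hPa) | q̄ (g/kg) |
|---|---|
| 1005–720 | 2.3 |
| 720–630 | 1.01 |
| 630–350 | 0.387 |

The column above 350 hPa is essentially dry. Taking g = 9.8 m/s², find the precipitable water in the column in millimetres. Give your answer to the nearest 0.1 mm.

Precipitable water is the column-integrated vapour mass per unit area: PW = (1/g) Σ q̄ Δp, with q in kg/kg and Δp in Pa (1 kg/m² of water = 1 mm).
Layer 1005–720 hPa: Δp = 285 hPa = 28500 Pa, q̄ = 0.0023 kg/kg → 0.0023 × 28500 / 9.8 = 6.69 mm
Layer 720–630 hPa: Δp = 90 hPa = 9000 Pa, q̄ = 0.00101 kg/kg → 0.00101 × 9000 / 9.8 = 0.93 mm
Layer 630–350 hPa: Δp = 280 hPa = 28000 Pa, q̄ = 0.000387 kg/kg → 0.000387 × 28000 / 9.8 = 1.11 mm
PW = 6.69 + 0.93 + 1.11 = 8.73 ≈ 8.7 mm.

PW ≈ 8.7 mm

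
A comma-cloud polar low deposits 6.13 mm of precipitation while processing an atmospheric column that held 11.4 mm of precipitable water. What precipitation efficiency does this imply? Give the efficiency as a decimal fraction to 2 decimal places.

ε = precipitation / PW = 6.13 / 11.4 = 0.54.

ε ≈ 0.54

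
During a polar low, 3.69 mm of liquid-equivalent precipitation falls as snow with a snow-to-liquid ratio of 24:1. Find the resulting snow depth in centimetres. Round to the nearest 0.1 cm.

Snow depth = liquid × ratio = 3.69 mm × 24 = 88.56 mm = 8.9 cm.

snow depth ≈ 8.9 cm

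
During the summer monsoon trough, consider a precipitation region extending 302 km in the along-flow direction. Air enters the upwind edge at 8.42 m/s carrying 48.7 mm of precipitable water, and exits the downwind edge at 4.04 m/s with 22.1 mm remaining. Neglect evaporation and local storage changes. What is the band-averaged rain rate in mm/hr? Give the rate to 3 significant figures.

Column moisture flux per unit crosswind length is F = V × PW.
Inflow: F_in = 8.42 × 48.7 = 410.054 mm·m/s
Outflow: F_out = 4.04 × 22.1 = 89.284 mm·m/s
Steady-state rate R = (F_in − F_out)/L = (410.054 − 89.284) / 302000 m = 1.062e-03 mm/s.
R = 1.062e-03 × 3600 = 3.82 mm/hr.

R ≈ 3.82 mm/hr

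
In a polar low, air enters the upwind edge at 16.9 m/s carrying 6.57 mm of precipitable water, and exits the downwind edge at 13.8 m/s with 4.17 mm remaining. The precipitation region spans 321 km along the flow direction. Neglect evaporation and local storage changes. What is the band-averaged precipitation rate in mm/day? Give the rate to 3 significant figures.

Column moisture flux per unit crosswind length is F = V × PW.
Inflow: F_in = 16.9 × 6.57 = 111.033 mm·m/s
Outflow: F_out = 13.8 × 4.17 = 57.546 mm·m/s
Steady-state rate R = (F_in − F_out)/L = (111.033 − 57.546) / 321000 m = 1.666e-04 mm/s.
R = 1.666e-04 × 3600 × 24 = 14.4 mm/day.

R ≈ 14.4 mm/day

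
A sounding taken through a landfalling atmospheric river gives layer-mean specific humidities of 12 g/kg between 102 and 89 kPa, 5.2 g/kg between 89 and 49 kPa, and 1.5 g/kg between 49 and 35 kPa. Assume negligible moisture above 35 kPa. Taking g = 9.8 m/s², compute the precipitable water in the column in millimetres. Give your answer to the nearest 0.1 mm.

Precipitable water is the column-integrated vapour mass per unit area: PW = (1/g) Σ q̄ Δp, with q in kg/kg and Δp in Pa (1 kg/m² of water = 1 mm).
Layer 102–89 kPa: Δp = 130 hPa = 13000 Pa, q̄ = 0.012 kg/kg → 0.012 × 13000 / 9.8 = 15.92 mm
Layer 89–49 kPa: Δp = 400 hPa = 40000 Pa, q̄ = 0.0052 kg/kg → 0.0052 × 40000 / 9.8 = 21.22 mm
Layer 49–35 kPa: Δp = 140 hPa = 14000 Pa, q̄ = 0.0015 kg/kg → 0.0015 × 14000 / 9.8 = 2.14 mm
PW = 15.92 + 21.22 + 2.14 = 39.28 ≈ 39.3 mm.

PW ≈ 39.3 mm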